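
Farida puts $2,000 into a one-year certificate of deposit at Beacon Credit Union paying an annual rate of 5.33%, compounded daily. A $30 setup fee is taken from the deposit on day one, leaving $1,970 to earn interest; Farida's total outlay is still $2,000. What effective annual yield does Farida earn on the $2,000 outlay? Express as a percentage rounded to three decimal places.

Value after one year: 1,970 × (1 + 0.0533/365)^365 = 1,970 × 1.054742 = $2,077.84.
Effective yield on the $2,000 outlay: 2,077.84 / 2,000 − 1 = 0.038921 = 3.892%.

3.892%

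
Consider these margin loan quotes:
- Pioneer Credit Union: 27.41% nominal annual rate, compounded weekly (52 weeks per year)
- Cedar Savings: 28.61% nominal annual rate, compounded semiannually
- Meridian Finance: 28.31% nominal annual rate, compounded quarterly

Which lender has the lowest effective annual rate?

Pioneer Credit Union: (1 + 0.2741/52)^52 − 1 = 31.440%
Cedar Savings: (1 + 0.2861/2)^2 − 1 = 30.656%
Meridian Finance: (1 + 0.2831/4)^4 − 1 = 31.460%
The lowest effective annual rate is Cedar Savings at 30.656%.

Cedar Savings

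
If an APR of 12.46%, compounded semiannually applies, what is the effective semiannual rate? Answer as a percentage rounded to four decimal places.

6.2300%

With a nominal annual rate compounded semiannually, the periodic rate is the nominal rate divided by 2.
i = 0.1246 / 2 = 0.0623000 = 6.2300%.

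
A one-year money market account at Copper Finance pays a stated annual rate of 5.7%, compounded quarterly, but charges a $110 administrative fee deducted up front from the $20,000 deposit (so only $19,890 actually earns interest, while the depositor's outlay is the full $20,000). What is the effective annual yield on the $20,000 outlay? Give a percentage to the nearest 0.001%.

5.241%

Value after one year: 19,890 × (1 + 0.057/4)^4 = 19,890 × 1.058230 = $21,048.19.
Effective yield on the $20,000 outlay: 21,048.19 / 20,000 − 1 = 0.052410 = 5.241%.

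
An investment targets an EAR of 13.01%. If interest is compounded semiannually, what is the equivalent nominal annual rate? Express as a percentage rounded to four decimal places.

(1 + r/2)^2 − 1 = 0.1301, so 1 + r/2 = 1.1301^(1/2).
r/2 = 0.063062, so r = 0.126123 = 12.6123%.

12.6123%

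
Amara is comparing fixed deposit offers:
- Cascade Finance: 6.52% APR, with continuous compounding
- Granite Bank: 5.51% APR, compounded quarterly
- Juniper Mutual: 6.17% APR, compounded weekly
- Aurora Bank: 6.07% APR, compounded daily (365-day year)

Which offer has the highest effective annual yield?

Cascade Finance

Cascade Finance: e^0.0652 − 1 = 6.737%
Granite Bank: (1 + 0.0551/4)^4 − 1 = 5.625%
Juniper Mutual: (1 + 0.0617/52)^52 − 1 = 6.360%
Aurora Bank: (1 + 0.0607/365)^365 − 1 = 6.257%
The highest effective annual rate is Cascade Finance at 6.737%.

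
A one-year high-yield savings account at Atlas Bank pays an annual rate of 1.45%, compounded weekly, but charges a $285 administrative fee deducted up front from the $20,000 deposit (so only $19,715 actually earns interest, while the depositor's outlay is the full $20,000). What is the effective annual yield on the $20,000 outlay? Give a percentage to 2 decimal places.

0.01%

Value after one year: 19,715 × (1 + 0.0145/52)^52 = 19,715 × 1.014604 = $20,002.91.
Effective yield on the $20,000 outlay: 20,002.91 / 20,000 − 1 = 0.000145 = 0.01%.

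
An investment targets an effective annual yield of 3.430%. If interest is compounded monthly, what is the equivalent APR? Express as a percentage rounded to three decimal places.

3.377%

(1 + r/12)^12 − 1 = 0.03430, so 1 + r/12 = 1.03430^(1/12).
r/12 = 0.002814, so r = 0.033772 = 3.377%.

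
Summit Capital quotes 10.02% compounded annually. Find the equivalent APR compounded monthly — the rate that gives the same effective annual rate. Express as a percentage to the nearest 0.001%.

Compounded annually, EAR = nominal = 0.100200.
Solve (1 + r/12)^12 = 1.100200: r/12 = 1.100200^(1/12) − 1 = 0.007989, so r = 0.095873 = 9.587%.

9.587%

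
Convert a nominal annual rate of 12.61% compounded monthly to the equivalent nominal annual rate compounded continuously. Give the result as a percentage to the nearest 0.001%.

EAR = (1 + 0.1261/12)^12 − 1 = 0.133649.
Equivalent continuous rate: r = ln(1 + 0.133649) = 0.125442 = 12.544%.

12.544%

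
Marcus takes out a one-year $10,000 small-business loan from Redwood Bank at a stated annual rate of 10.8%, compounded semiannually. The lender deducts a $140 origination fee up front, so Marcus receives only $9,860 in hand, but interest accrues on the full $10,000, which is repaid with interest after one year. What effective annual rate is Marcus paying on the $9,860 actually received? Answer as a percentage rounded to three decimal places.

12.669%

Amount owed after one year: 10,000 × (1 + 0.108/2)^2 = 10,000 × 1.110916 = $11,109.16.
Effective rate on net proceeds: 11,109.16 / 9,860 − 1 = 0.126690 = 12.669%.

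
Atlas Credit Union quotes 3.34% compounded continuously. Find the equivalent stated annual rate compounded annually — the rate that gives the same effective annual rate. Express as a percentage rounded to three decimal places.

EAR under continuous compounding: e^0.0334 − 1 = 0.033964.
Compounded annually, the equivalent nominal rate is the EAR itself: 3.396%.

3.396%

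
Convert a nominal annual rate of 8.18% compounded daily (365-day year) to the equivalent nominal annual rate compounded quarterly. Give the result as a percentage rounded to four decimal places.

EAR = (1 + 0.0818/365)^365 − 1 = 0.085229.
Solve (1 + r/4)^4 = 1.085229: r/4 = 1.085229^(1/4) − 1 = 0.020658, so r = 0.082633 = 8.2633%.

8.2633%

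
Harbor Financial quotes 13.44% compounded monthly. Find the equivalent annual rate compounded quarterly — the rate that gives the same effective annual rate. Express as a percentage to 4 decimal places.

13.5911%

EAR = (1 + 0.1344/12)^12 − 1 = 0.142996.
Solve (1 + r/4)^4 = 1.142996: r/4 = 1.142996^(1/4) − 1 = 0.033978, so r = 0.135911 = 13.5911%.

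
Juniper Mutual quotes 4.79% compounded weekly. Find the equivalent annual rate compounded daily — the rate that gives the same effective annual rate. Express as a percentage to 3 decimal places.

4.788%

EAR = (1 + 0.0479/52)^52 − 1 = 0.049043.
Solve (1 + r/365)^365 = 1.049043: r/365 = 1.049043^(1/365) − 1 = 0.000131, so r = 0.047881 = 4.788%.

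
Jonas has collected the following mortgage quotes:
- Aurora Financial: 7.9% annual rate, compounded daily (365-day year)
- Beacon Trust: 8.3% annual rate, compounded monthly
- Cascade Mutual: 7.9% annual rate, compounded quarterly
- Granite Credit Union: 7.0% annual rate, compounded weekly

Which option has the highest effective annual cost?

Aurora Financial: (1 + 0.079/365)^365 − 1 = 8.220%
Beacon Trust: (1 + 0.083/12)^12 − 1 = 8.623%
Cascade Mutual: (1 + 0.079/4)^4 − 1 = 8.137%
Granite Credit Union: (1 + 0.070/52)^52 − 1 = 7.246%
The highest effective annual rate is Beacon Trust at 8.623%.

Beacon Trust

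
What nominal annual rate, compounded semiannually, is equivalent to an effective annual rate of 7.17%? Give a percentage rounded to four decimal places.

(1 + r/2)^2 − 1 = 0.0717, so 1 + r/2 = 1.0717^(1/2).
r/2 = 0.035229, so r = 0.070459 = 7.0459%.

7.0459%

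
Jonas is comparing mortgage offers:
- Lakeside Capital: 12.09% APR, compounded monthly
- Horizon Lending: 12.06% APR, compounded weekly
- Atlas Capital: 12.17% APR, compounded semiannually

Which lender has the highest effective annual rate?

Lakeside Capital: (1 + 0.1209/12)^12 − 1 = 12.783%
Horizon Lending: (1 + 0.1206/52)^52 − 1 = 12.802%
Atlas Capital: (1 + 0.1217/2)^2 − 1 = 12.540%
The highest effective annual rate is Horizon Lending at 12.802%.

Horizon Lending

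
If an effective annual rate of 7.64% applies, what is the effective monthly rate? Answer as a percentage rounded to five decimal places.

0.61540%

The per-month rate i satisfies (1 + i)^12 = 1 + 0.0764.
i = 1.0764^(1/12) − 1 = 0.0061540 = 0.61540%.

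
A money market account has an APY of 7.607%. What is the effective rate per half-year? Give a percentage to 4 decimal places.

3.7338%

The per-half-year rate i satisfies (1 + i)^2 = 1 + 0.07607.
i = 1.07607^(1/2) − 1 = 0.0373379 = 3.7338%.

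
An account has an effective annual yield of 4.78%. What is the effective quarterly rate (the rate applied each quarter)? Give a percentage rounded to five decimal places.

1.17416%

The per-quarter rate i satisfies (1 + i)^4 = 1 + 0.0478.
i = 1.0478^(1/4) − 1 = 0.0117416 = 1.17416%.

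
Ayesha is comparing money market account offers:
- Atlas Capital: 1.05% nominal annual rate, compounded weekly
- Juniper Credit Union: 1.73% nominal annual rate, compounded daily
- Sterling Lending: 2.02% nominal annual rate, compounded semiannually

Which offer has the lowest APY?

Atlas Capital: (1 + 0.0105/52)^52 − 1 = 1.055%
Juniper Credit Union: (1 + 0.0173/365)^365 − 1 = 1.745%
Sterling Lending: (1 + 0.0202/2)^2 − 1 = 2.030%
The lowest effective annual rate is Atlas Capital at 1.055%.

Atlas Capital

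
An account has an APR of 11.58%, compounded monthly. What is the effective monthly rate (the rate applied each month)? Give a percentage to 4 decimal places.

0.9650%

With a nominal annual rate compounded monthly, the periodic rate is the nominal rate divided by 12.
i = 0.1158 / 12 = 0.0096500 = 0.9650%.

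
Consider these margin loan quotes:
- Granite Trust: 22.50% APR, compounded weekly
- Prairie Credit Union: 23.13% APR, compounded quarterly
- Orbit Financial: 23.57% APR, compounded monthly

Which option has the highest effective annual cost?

Orbit Financial

Granite Trust: (1 + 0.2250/52)^52 − 1 = 25.172%
Prairie Credit Union: (1 + 0.2313/4)^4 − 1 = 25.215%
Orbit Financial: (1 + 0.2357/12)^12 − 1 = 26.291%
The highest effective annual rate is Orbit Financial at 26.291%.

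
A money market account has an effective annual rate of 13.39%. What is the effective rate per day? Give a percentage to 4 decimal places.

The per-day rate i satisfies (1 + i)^365 = 1 + 0.1339.
i = 1.1339^(1/365) − 1 = 0.0003443 = 0.0344%.

0.0344%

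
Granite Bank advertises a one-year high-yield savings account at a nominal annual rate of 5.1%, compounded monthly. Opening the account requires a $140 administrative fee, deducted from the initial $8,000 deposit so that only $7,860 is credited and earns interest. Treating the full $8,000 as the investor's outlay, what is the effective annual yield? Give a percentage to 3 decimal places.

3.380%

Value after one year: 7,860 × (1 + 0.051/12)^12 = 7,860 × 1.052209 = $8,270.36.
Effective yield on the $8,000 outlay: 8,270.36 / 8,000 − 1 = 0.033796 = 3.380%.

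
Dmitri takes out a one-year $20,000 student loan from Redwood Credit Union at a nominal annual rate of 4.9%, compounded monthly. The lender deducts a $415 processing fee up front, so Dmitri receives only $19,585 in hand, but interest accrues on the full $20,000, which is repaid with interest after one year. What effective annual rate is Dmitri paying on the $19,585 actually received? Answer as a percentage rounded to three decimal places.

Amount owed after one year: 20,000 × (1 + 0.049/12)^12 = 20,000 × 1.050116 = $21,002.31.
Effective rate on net proceeds: 21,002.31 / 19,585 − 1 = 0.072367 = 7.237%.

7.237%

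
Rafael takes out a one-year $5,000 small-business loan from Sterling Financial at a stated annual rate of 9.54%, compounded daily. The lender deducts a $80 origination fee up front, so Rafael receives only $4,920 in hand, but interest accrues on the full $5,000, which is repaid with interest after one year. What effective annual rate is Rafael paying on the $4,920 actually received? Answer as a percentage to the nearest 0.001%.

Amount owed after one year: 5,000 × (1 + 0.0954/365)^365 = 5,000 × 1.100085 = $5,500.43.
Effective rate on net proceeds: 5,500.43 / 4,920 − 1 = 0.117973 = 11.797%.

11.797%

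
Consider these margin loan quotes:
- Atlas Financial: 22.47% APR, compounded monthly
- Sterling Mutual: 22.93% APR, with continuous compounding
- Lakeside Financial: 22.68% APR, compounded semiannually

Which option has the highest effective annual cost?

Atlas Financial: (1 + 0.2247/12)^12 − 1 = 24.935%
Sterling Mutual: e^0.2293 − 1 = 25.772%
Lakeside Financial: (1 + 0.2268/2)^2 − 1 = 23.966%
The highest effective annual rate is Sterling Mutual at 25.772%.

Sterling Mutual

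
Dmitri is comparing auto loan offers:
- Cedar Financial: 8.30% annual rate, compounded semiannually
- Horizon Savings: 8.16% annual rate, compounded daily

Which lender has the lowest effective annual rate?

Cedar Financial: (1 + 0.0830/2)^2 − 1 = 8.472%
Horizon Savings: (1 + 0.0816/365)^365 − 1 = 8.501%
The lowest effective annual rate is Cedar Financial at 8.472%.

Cedar Financial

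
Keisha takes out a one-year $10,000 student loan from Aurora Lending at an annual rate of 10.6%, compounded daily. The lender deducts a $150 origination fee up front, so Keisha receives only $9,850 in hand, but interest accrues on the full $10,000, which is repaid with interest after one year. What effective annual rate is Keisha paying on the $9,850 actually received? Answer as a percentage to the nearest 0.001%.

Amount owed after one year: 10,000 × (1 + 0.106/365)^365 = 10,000 × 1.111805 = $11,118.05.
Effective rate on net proceeds: 11,118.05 / 9,850 − 1 = 0.128736 = 12.874%.

12.874%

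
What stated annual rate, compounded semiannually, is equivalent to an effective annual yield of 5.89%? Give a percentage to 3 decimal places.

(1 + r/2)^2 − 1 = 0.0589, so 1 + r/2 = 1.0589^(1/2).
r/2 = 0.029029, so r = 0.058057 = 5.806%.

5.806%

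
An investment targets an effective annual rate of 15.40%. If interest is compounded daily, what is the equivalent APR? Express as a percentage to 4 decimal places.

14.3262%

(1 + r/365)^365 − 1 = 0.1540, so 1 + r/365 = 1.1540^(1/365).
r/365 = 0.000392, so r = 0.143262 = 14.3262%.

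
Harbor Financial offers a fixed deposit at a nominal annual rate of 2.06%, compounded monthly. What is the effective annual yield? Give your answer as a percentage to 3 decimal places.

EAR = (1 + 0.0206/12)^12 − 1.
= (1 + 0.001717)^12 − 1 = 1.020796 − 1 = 2.080%.

2.080%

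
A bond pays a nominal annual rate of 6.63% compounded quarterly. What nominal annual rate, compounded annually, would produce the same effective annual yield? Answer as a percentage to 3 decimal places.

6.797%

EAR = (1 + 0.0663/4)^4 − 1 = 0.067967.
Compounded annually, the equivalent nominal rate is the EAR itself: 6.797%.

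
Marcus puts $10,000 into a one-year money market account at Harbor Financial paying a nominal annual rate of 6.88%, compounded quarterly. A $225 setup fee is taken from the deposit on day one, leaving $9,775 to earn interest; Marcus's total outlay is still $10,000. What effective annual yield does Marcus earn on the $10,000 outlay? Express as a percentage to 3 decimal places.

4.651%

Value after one year: 9,775 × (1 + 0.0688/4)^4 = 9,775 × 1.070595 = $10,465.07.
Effective yield on the $10,000 outlay: 10,465.07 / 10,000 − 1 = 0.046507 = 4.651%.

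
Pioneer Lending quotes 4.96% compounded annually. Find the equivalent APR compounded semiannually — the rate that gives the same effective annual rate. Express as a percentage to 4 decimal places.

4.9000%

Compounded annually, EAR = nominal = 0.049600.
Solve (1 + r/2)^2 = 1.049600: r/2 = 1.049600^(1/2) − 1 = 0.024500, so r = 0.049000 = 4.9000%.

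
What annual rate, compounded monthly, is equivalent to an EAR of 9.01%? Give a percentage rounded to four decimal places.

8.6580%

(1 + r/12)^12 − 1 = 0.0901, so 1 + r/12 = 1.0901^(1/12).
r/12 = 0.007215, so r = 0.086580 = 8.6580%.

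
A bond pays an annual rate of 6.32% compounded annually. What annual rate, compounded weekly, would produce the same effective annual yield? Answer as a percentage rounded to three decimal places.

Compounded annually, EAR = nominal = 0.063200.
Solve (1 + r/52)^52 = 1.063200: r/52 = 1.063200^(1/52) − 1 = 0.001179, so r = 0.061319 = 6.132%.

6.132%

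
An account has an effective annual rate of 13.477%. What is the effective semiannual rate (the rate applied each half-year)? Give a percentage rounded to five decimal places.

6.52558%

The per-half-year rate i satisfies (1 + i)^2 = 1 + 0.13477.
i = 1.13477^(1/2) − 1 = 0.0652558 = 6.52558%.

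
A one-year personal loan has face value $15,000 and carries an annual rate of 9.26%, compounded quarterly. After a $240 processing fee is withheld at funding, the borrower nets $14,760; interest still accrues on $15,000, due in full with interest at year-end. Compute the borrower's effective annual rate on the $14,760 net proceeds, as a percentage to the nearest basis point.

Amount owed after one year: 15,000 × (1 + 0.0926/4)^4 = 15,000 × 1.095865 = $16,437.98.
Effective rate on net proceeds: 16,437.98 / 14,760 − 1 = 0.113684 = 11.37%.

11.37%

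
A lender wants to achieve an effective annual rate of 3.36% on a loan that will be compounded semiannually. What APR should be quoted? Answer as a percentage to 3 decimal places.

(1 + r/2)^2 − 1 = 0.0336, so 1 + r/2 = 1.0336^(1/2).
r/2 = 0.016661, so r = 0.033322 = 3.332%.

3.332%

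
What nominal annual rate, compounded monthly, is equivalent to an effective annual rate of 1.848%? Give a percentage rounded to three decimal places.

1.833%

(1 + r/12)^12 − 1 = 0.01848, so 1 + r/12 = 1.01848^(1/12).
r/12 = 0.001527, so r = 0.018325 = 1.833%.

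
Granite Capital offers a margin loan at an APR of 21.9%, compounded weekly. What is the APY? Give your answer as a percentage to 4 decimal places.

24.4259%

EAR = (1 + 0.219/52)^52 − 1.
= (1 + 0.004212)^52 − 1 = 1.244259 − 1 = 24.4259%.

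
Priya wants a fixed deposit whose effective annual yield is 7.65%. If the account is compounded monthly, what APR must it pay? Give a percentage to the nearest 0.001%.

7.394%

(1 + r/12)^12 − 1 = 0.0765, so 1 + r/12 = 1.0765^(1/12).
r/12 = 0.006162, so r = 0.073942 = 7.394%.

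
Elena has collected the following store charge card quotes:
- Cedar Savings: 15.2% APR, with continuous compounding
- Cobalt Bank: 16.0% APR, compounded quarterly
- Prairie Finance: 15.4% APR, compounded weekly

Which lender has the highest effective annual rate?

Cedar Savings: e^0.152 − 1 = 16.416%
Cobalt Bank: (1 + 0.160/4)^4 − 1 = 16.986%
Prairie Finance: (1 + 0.154/52)^52 − 1 = 16.623%
The highest effective annual rate is Cobalt Bank at 16.986%.

Cobalt Bank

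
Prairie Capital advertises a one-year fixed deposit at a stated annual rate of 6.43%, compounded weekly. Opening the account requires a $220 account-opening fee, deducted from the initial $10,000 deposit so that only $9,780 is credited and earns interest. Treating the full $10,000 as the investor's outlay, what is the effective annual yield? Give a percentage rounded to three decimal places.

4.291%

Value after one year: 9,780 × (1 + 0.0643/52)^52 = 9,780 × 1.066370 = $10,429.10.
Effective yield on the $10,000 outlay: 10,429.10 / 10,000 − 1 = 0.042910 = 4.291%.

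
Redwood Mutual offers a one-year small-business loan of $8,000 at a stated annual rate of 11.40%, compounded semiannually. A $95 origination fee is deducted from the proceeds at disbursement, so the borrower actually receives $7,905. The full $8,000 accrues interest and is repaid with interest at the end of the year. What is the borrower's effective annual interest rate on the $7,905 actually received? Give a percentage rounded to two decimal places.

Amount owed after one year: 8,000 × (1 + 0.1140/2)^2 = 8,000 × 1.117249 = $8,937.99.
Effective rate on net proceeds: 8,937.99 / 7,905 − 1 = 0.130676 = 13.07%.

13.07%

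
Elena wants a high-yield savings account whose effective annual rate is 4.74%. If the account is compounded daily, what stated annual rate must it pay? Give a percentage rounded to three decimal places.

4.631%

(1 + r/365)^365 − 1 = 0.0474, so 1 + r/365 = 1.0474^(1/365).
r/365 = 0.000127, so r = 0.046314 = 4.631%.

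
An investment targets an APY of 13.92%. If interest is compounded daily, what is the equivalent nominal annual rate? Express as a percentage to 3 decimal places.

(1 + r/365)^365 − 1 = 0.1392, so 1 + r/365 = 1.1392^(1/365).
r/365 = 0.000357, so r = 0.130350 = 13.035%.

13.035%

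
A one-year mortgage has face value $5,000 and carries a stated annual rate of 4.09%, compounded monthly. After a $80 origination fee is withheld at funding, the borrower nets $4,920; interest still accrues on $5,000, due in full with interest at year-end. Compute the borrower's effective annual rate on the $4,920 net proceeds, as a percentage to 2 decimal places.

Amount owed after one year: 5,000 × (1 + 0.0409/12)^12 = 5,000 × 1.041675 = $5,208.38.
Effective rate on net proceeds: 5,208.38 / 4,920 − 1 = 0.058613 = 5.86%.

5.86%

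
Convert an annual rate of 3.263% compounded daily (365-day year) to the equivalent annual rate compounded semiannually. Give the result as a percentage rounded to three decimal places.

EAR = (1 + 0.03263/365)^365 − 1 = 0.033167.
Solve (1 + r/2)^2 = 1.033167: r/2 = 1.033167^(1/2) − 1 = 0.016448, so r = 0.032896 = 3.290%.

3.290%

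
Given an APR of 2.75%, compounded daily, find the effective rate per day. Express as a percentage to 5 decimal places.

With a nominal annual rate compounded daily, the periodic rate is the nominal rate divided by 365.
i = 0.0275 / 365 = 0.0000753 = 0.00753%.

0.00753%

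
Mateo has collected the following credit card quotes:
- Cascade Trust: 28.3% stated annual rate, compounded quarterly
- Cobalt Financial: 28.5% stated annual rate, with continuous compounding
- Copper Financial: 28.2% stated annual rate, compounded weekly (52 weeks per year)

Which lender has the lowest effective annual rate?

Cascade Trust: (1 + 0.283/4)^4 − 1 = 31.448%
Cobalt Financial: e^0.285 − 1 = 32.976%
Copper Financial: (1 + 0.282/52)^52 − 1 = 32.477%
The lowest effective annual rate is Cascade Trust at 31.448%.

Cascade Trust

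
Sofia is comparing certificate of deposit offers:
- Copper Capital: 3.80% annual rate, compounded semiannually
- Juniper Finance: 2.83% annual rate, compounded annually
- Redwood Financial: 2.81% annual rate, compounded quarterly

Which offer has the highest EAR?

Copper Capital: (1 + 0.0380/2)^2 − 1 = 3.836%
Juniper Finance: compounded annually, EAR = 2.830%
Redwood Financial: (1 + 0.0281/4)^4 − 1 = 2.840%
The highest effective annual rate is Copper Capital at 3.836%.

Copper Capital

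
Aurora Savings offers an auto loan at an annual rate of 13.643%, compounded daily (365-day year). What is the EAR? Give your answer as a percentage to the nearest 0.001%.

EAR = (1 + 0.13643/365)^365 − 1.
= 1.146145 − 1 = 14.615%.

14.615%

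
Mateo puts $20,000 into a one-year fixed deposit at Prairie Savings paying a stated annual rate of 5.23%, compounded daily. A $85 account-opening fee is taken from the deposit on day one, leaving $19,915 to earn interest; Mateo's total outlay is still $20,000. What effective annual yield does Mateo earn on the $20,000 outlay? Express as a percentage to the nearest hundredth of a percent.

Value after one year: 19,915 × (1 + 0.0523/365)^365 = 19,915 × 1.053688 = $20,984.19.
Effective yield on the $20,000 outlay: 20,984.19 / 20,000 − 1 = 0.049210 = 4.92%.

4.92%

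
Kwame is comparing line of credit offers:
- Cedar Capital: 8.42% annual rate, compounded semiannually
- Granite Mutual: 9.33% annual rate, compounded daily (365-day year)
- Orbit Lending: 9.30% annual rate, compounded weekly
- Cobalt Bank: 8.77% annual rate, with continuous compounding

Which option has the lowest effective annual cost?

Cedar Capital

Cedar Capital: (1 + 0.0842/2)^2 − 1 = 8.597%
Granite Mutual: (1 + 0.0933/365)^365 − 1 = 9.778%
Orbit Lending: (1 + 0.0930/52)^52 − 1 = 9.737%
Cobalt Bank: e^0.0877 − 1 = 9.166%
The lowest effective annual rate is Cedar Capital at 8.597%.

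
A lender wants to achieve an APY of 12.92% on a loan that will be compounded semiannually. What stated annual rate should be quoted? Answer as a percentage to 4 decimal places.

12.5276%

(1 + r/2)^2 − 1 = 0.1292, so 1 + r/2 = 1.1292^(1/2).
r/2 = 0.062638, so r = 0.125276 = 12.5276%.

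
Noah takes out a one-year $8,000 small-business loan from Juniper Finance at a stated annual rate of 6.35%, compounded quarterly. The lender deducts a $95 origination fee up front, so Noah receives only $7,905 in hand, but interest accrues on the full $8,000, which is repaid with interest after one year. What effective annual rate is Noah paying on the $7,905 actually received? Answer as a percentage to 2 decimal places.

7.78%

Amount owed after one year: 8,000 × (1 + 0.0635/4)^4 = 8,000 × 1.065028 = $8,520.23.
Effective rate on net proceeds: 8,520.23 / 7,905 − 1 = 0.077827 = 7.78%.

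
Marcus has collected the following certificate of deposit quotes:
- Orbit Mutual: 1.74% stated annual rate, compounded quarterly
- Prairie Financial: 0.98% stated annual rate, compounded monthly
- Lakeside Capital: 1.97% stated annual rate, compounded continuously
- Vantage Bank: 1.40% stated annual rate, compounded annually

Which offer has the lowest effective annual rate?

Orbit Mutual: (1 + 0.0174/4)^4 − 1 = 1.751%
Prairie Financial: (1 + 0.0098/12)^12 − 1 = 0.984%
Lakeside Capital: e^0.0197 − 1 = 1.990%
Vantage Bank: compounded annually, EAR = 1.400%
The lowest effective annual rate is Prairie Financial at 0.984%.

Prairie Financial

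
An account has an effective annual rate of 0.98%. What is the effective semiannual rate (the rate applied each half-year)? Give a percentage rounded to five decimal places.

0.48881%

The per-half-year rate i satisfies (1 + i)^2 = 1 + 0.0098.
i = 1.0098^(1/2) − 1 = 0.0048881 = 0.48881%.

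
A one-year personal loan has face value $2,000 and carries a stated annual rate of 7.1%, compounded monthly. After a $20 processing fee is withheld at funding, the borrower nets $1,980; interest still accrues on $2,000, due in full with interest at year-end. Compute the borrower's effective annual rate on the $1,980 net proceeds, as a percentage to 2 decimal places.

Amount owed after one year: 2,000 × (1 + 0.071/12)^12 = 2,000 × 1.073357 = $2,146.71.
Effective rate on net proceeds: 2,146.71 / 1,980 − 1 = 0.084199 = 8.42%.

8.42%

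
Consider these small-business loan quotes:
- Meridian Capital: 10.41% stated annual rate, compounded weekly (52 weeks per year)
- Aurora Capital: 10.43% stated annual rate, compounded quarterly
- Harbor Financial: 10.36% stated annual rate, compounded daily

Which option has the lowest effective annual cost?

Meridian Capital: (1 + 0.1041/52)^52 − 1 = 10.960%
Aurora Capital: (1 + 0.1043/4)^4 − 1 = 10.845%
Harbor Financial: (1 + 0.1036/365)^365 − 1 = 10.914%
The lowest effective annual rate is Aurora Capital at 10.845%.

Aurora Capital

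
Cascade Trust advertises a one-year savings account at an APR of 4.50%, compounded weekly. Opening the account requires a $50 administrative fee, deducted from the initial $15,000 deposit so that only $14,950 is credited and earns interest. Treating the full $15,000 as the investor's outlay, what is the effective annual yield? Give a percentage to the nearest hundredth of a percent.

Value after one year: 14,950 × (1 + 0.0450/52)^52 = 14,950 × 1.046008 = $15,637.81.
Effective yield on the $15,000 outlay: 15,637.81 / 15,000 − 1 = 0.042521 = 4.25%.

4.25%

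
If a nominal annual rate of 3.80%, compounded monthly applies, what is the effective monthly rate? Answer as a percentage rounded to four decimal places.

0.3167%

With a nominal annual rate compounded monthly, the periodic rate is the nominal rate divided by 12.
i = 0.0380 / 12 = 0.0031667 = 0.3167%.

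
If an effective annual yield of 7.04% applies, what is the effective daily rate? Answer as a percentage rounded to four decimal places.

0.0186%

The per-day rate i satisfies (1 + i)^365 = 1 + 0.0704.
i = 1.0704^(1/365) − 1 = 0.0001864 = 0.0186%.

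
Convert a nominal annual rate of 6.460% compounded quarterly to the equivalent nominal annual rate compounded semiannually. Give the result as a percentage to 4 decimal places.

EAR = (1 + 0.06460/4)^4 − 1 = 0.066182.
Solve (1 + r/2)^2 = 1.066182: r/2 = 1.066182^(1/2) − 1 = 0.032561, so r = 0.065122 = 6.5122%.

6.5122%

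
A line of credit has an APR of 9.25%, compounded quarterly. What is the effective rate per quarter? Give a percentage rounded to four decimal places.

2.3125%

With a nominal annual rate compounded quarterly, the periodic rate is the nominal rate divided by 4.
i = 0.0925 / 4 = 0.0231250 = 2.3125%.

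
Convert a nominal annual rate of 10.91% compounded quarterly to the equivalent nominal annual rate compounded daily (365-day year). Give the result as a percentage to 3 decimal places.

EAR = (1 + 0.1091/4)^4 − 1 = 0.113645.
Solve (1 + r/365)^365 = 1.113645: r/365 = 1.113645^(1/365) − 1 = 0.000295, so r = 0.107655 = 10.765%.

10.765%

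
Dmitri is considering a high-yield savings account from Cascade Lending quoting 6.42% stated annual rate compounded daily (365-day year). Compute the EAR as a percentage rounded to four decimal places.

6.6300%

EAR = (1 + 0.0642/365)^365 − 1.
= (1 + 0.000176)^365 − 1 = 1.066300 − 1 = 6.6300%.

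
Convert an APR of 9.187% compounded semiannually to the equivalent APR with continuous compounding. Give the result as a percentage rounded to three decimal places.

8.982%

EAR = (1 + 0.09187/2)^2 − 1 = 0.093980.
Equivalent continuous rate: r = ln(1 + 0.093980) = 0.089822 = 8.982%.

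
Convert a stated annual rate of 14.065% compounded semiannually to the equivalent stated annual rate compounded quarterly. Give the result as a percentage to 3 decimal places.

13.826%

EAR = (1 + 0.14065/2)^2 − 1 = 0.145596.
Solve (1 + r/4)^4 = 1.145596: r/4 = 1.145596^(1/4) − 1 = 0.034565, so r = 0.138261 = 13.826%.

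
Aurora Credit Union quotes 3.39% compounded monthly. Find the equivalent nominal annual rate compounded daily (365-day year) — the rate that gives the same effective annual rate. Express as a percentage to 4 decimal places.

3.3854%

EAR = (1 + 0.0339/12)^12 − 1 = 0.034432.
Solve (1 + r/365)^365 = 1.034432: r/365 = 1.034432^(1/365) − 1 = 0.000093, so r = 0.033854 = 3.3854%.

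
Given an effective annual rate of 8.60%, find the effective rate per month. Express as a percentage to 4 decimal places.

0.6899%

The per-month rate i satisfies (1 + i)^12 = 1 + 0.0860.
i = 1.0860^(1/12) − 1 = 0.0068988 = 0.6899%.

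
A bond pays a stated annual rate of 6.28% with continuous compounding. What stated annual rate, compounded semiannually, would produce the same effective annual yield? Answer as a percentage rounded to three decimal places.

6.380%

EAR under continuous compounding: e^0.0628 − 1 = 0.064814.
Solve (1 + r/2)^2 = 1.064814: r/2 = 1.064814^(1/2) − 1 = 0.031898, so r = 0.063796 = 6.380%.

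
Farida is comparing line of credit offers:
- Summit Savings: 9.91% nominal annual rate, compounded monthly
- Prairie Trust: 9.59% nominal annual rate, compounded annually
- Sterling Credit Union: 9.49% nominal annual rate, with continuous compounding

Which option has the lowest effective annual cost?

Prairie Trust

Summit Savings: (1 + 0.0991/12)^12 − 1 = 10.373%
Prairie Trust: compounded annually, EAR = 9.590%
Sterling Credit Union: e^0.0949 − 1 = 9.955%
The lowest effective annual rate is Prairie Trust at 9.590%.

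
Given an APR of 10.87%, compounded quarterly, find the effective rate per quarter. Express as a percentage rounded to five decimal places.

With a nominal annual rate compounded quarterly, the periodic rate is the nominal rate divided by 4.
i = 0.1087 / 4 = 0.0271750 = 2.71750%.

2.71750%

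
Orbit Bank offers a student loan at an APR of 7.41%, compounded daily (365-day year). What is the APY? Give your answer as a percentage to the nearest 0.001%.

EAR = (1 + 0.0741/365)^365 − 1.
= (1 + 0.000203)^365 − 1 = 1.076906 − 1 = 7.691%.

7.691%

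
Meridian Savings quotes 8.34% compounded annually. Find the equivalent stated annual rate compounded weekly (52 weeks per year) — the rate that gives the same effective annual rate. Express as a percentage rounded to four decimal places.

8.0166%

Compounded annually, EAR = nominal = 0.083400.
Solve (1 + r/52)^52 = 1.083400: r/52 = 1.083400^(1/52) − 1 = 0.001542, so r = 0.080166 = 8.0166%.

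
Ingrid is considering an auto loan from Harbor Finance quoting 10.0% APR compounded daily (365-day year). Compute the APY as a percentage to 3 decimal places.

EAR = (1 + 0.100/365)^365 − 1.
= (1 + 0.000274)^365 − 1 = 1.105156 − 1 = 10.516%.

10.516%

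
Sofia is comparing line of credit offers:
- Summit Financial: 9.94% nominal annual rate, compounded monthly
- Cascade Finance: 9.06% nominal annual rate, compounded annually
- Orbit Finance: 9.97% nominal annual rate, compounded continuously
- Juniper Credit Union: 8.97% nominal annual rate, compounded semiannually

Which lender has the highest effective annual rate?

Orbit Finance

Summit Financial: (1 + 0.0994/12)^12 − 1 = 10.406%
Cascade Finance: compounded annually, EAR = 9.060%
Orbit Finance: e^0.0997 − 1 = 10.484%
Juniper Credit Union: (1 + 0.0897/2)^2 − 1 = 9.171%
The highest effective annual rate is Orbit Finance at 10.484%.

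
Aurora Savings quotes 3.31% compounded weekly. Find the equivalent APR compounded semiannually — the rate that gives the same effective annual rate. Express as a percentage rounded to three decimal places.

EAR = (1 + 0.0331/52)^52 − 1 = 0.033643.
Solve (1 + r/2)^2 = 1.033643: r/2 = 1.033643^(1/2) − 1 = 0.016682, so r = 0.033365 = 3.336%.

3.336%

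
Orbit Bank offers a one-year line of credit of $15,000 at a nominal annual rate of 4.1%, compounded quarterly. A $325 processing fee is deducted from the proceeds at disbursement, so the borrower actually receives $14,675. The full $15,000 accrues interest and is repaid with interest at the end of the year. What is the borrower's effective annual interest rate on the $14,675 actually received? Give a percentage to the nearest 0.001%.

Amount owed after one year: 15,000 × (1 + 0.041/4)^4 = 15,000 × 1.041635 = $15,624.52.
Effective rate on net proceeds: 15,624.52 / 14,675 − 1 = 0.064703 = 6.470%.

6.470%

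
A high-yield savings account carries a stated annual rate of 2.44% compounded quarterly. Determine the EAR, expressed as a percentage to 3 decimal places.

2.462%

EAR = (1 + 0.0244/4)^4 − 1.
= (1 + 0.006100)^4 − 1 = 1.024624 − 1 = 2.462%.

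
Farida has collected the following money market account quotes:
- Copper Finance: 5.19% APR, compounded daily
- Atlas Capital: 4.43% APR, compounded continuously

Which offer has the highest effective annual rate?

Copper Finance

Copper Finance: (1 + 0.0519/365)^365 − 1 = 5.327%
Atlas Capital: e^0.0443 − 1 = 4.530%
The highest effective annual rate is Copper Finance at 5.327%.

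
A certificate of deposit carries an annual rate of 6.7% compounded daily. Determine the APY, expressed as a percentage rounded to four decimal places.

EAR = (1 + 0.067/365)^365 − 1.
= 1.069289 − 1 = 6.9289%.

6.9289%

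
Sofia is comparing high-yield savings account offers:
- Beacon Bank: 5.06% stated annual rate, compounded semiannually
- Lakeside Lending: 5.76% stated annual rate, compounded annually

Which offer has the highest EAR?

Beacon Bank: (1 + 0.0506/2)^2 − 1 = 5.124%
Lakeside Lending: compounded annually, EAR = 5.760%
The highest effective annual rate is Lakeside Lending at 5.760%.

Lakeside Lending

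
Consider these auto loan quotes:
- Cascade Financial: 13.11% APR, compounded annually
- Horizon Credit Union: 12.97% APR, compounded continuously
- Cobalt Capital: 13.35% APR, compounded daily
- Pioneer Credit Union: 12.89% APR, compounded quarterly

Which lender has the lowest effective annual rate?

Cascade Financial

Cascade Financial: compounded annually, EAR = 13.110%
Horizon Credit Union: e^0.1297 − 1 = 13.849%
Cobalt Capital: (1 + 0.1335/365)^365 − 1 = 14.279%
Pioneer Credit Union: (1 + 0.1289/4)^4 − 1 = 13.527%
The lowest effective annual rate is Cascade Financial at 13.110%.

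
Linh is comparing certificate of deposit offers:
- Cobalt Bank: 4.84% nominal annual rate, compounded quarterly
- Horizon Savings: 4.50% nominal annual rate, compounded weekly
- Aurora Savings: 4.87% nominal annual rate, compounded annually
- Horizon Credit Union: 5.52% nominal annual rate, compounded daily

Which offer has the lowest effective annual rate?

Cobalt Bank: (1 + 0.0484/4)^4 − 1 = 4.929%
Horizon Savings: (1 + 0.0450/52)^52 − 1 = 4.601%
Aurora Savings: compounded annually, EAR = 4.870%
Horizon Credit Union: (1 + 0.0552/365)^365 − 1 = 5.675%
The lowest effective annual rate is Horizon Savings at 4.601%.

Horizon Savings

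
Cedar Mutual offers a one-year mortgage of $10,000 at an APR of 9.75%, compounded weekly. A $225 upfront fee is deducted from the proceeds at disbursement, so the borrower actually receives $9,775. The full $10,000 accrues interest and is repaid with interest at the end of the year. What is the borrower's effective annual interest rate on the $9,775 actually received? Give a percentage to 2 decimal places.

Amount owed after one year: 10,000 × (1 + 0.0975/52)^52 = 10,000 × 1.102311 = $11,023.11.
Effective rate on net proceeds: 11,023.11 / 9,775 − 1 = 0.127684 = 12.77%.

12.77%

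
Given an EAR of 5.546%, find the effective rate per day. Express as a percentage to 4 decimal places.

The per-day rate i satisfies (1 + i)^365 = 1 + 0.05546.
i = 1.05546^(1/365) − 1 = 0.0001479 = 0.0148%.

0.0148%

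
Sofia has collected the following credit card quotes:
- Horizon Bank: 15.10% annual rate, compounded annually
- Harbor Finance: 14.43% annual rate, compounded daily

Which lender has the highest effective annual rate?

Horizon Bank: compounded annually, EAR = 15.100%
Harbor Finance: (1 + 0.1443/365)^365 − 1 = 15.520%
The highest effective annual rate is Harbor Finance at 15.520%.

Harbor Finance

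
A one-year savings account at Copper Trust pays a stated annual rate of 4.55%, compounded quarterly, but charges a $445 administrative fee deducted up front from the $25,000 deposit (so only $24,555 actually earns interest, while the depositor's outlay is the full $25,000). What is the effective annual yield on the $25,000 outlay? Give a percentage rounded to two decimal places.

2.77%

Value after one year: 24,555 × (1 + 0.0455/4)^4 = 24,555 × 1.046282 = $25,691.46.
Effective yield on the $25,000 outlay: 25,691.46 / 25,000 − 1 = 0.027658 = 2.77%.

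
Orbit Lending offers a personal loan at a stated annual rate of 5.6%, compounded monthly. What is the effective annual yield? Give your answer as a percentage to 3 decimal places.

EAR = (1 + 0.056/12)^12 − 1.
= 1.057460 − 1 = 5.746%.

5.746%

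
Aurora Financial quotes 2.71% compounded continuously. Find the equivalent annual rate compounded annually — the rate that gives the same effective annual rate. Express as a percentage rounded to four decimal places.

EAR under continuous compounding: e^0.0271 − 1 = 0.027471.
Compounded annually, the equivalent nominal rate is the EAR itself: 2.7471%.

2.7471%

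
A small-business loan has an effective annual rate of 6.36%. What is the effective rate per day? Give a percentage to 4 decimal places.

The per-day rate i satisfies (1 + i)^365 = 1 + 0.0636.
i = 1.0636^(1/365) − 1 = 0.0001689 = 0.0169%.

0.0169%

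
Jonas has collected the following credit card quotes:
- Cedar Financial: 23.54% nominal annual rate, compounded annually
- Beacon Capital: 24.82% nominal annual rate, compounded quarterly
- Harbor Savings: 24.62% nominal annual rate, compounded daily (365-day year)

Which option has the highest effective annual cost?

Cedar Financial: compounded annually, EAR = 23.540%
Beacon Capital: (1 + 0.2482/4)^4 − 1 = 27.227%
Harbor Savings: (1 + 0.2462/365)^365 − 1 = 27.905%
The highest effective annual rate is Harbor Savings at 27.905%.

Harbor Savings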